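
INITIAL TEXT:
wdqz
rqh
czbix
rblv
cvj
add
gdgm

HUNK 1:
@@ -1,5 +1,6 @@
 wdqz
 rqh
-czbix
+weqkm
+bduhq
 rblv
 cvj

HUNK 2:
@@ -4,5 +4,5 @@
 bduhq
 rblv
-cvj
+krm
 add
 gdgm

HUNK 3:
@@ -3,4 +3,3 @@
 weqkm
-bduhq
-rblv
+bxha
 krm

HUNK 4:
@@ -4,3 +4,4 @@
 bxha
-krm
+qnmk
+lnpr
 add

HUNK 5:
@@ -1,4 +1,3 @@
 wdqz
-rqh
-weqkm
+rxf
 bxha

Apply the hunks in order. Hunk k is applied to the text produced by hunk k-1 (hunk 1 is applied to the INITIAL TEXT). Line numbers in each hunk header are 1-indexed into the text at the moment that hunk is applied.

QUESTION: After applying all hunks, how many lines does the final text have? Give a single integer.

Hunk 1: at line 1 remove [czbix] add [weqkm,bduhq] -> 8 lines: wdqz rqh weqkm bduhq rblv cvj add gdgm
Hunk 2: at line 4 remove [cvj] add [krm] -> 8 lines: wdqz rqh weqkm bduhq rblv krm add gdgm
Hunk 3: at line 3 remove [bduhq,rblv] add [bxha] -> 7 lines: wdqz rqh weqkm bxha krm add gdgm
Hunk 4: at line 4 remove [krm] add [qnmk,lnpr] -> 8 lines: wdqz rqh weqkm bxha qnmk lnpr add gdgm
Hunk 5: at line 1 remove [rqh,weqkm] add [rxf] -> 7 lines: wdqz rxf bxha qnmk lnpr add gdgm
Final line count: 7

Answer: 7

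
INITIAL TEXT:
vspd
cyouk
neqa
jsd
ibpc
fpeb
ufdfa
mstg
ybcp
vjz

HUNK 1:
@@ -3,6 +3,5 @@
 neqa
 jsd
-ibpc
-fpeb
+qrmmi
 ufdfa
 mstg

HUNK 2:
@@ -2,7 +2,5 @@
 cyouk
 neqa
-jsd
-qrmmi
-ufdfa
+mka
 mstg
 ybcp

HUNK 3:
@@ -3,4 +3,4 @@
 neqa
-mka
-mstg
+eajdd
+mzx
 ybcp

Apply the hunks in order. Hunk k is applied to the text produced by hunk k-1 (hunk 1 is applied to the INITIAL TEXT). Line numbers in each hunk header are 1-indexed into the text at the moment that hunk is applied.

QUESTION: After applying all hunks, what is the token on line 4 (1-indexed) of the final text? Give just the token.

Hunk 1: at line 3 remove [ibpc,fpeb] add [qrmmi] -> 9 lines: vspd cyouk neqa jsd qrmmi ufdfa mstg ybcp vjz
Hunk 2: at line 2 remove [jsd,qrmmi,ufdfa] add [mka] -> 7 lines: vspd cyouk neqa mka mstg ybcp vjz
Hunk 3: at line 3 remove [mka,mstg] add [eajdd,mzx] -> 7 lines: vspd cyouk neqa eajdd mzx ybcp vjz
Final line 4: eajdd

Answer: eajdd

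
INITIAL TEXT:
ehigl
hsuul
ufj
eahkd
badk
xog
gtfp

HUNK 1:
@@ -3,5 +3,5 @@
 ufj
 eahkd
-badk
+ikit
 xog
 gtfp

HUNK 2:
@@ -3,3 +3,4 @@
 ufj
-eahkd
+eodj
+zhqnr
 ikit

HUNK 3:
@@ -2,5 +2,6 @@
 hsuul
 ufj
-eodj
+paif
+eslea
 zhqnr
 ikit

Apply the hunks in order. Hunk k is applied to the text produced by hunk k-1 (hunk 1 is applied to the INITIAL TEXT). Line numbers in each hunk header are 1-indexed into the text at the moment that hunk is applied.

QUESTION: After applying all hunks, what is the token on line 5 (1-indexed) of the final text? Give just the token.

Answer: eslea

Derivation:
Hunk 1: at line 3 remove [badk] add [ikit] -> 7 lines: ehigl hsuul ufj eahkd ikit xog gtfp
Hunk 2: at line 3 remove [eahkd] add [eodj,zhqnr] -> 8 lines: ehigl hsuul ufj eodj zhqnr ikit xog gtfp
Hunk 3: at line 2 remove [eodj] add [paif,eslea] -> 9 lines: ehigl hsuul ufj paif eslea zhqnr ikit xog gtfp
Final line 5: eslea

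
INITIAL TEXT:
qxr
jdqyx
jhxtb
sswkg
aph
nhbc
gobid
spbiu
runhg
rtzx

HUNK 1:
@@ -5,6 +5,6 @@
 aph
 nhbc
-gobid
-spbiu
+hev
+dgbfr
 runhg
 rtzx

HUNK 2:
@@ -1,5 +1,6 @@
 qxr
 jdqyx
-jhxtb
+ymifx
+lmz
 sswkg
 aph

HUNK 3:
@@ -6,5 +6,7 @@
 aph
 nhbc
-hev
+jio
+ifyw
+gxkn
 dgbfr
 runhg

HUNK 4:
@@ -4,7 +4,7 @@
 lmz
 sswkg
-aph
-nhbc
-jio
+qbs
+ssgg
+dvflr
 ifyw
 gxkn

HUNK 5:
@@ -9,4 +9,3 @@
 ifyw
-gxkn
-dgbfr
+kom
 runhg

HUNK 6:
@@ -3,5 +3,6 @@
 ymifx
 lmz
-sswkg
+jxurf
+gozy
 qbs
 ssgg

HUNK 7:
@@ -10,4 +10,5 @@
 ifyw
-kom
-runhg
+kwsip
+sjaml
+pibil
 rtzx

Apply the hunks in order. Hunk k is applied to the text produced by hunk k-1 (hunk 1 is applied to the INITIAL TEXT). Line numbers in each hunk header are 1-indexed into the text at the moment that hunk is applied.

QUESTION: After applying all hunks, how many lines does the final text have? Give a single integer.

Answer: 14

Derivation:
Hunk 1: at line 5 remove [gobid,spbiu] add [hev,dgbfr] -> 10 lines: qxr jdqyx jhxtb sswkg aph nhbc hev dgbfr runhg rtzx
Hunk 2: at line 1 remove [jhxtb] add [ymifx,lmz] -> 11 lines: qxr jdqyx ymifx lmz sswkg aph nhbc hev dgbfr runhg rtzx
Hunk 3: at line 6 remove [hev] add [jio,ifyw,gxkn] -> 13 lines: qxr jdqyx ymifx lmz sswkg aph nhbc jio ifyw gxkn dgbfr runhg rtzx
Hunk 4: at line 4 remove [aph,nhbc,jio] add [qbs,ssgg,dvflr] -> 13 lines: qxr jdqyx ymifx lmz sswkg qbs ssgg dvflr ifyw gxkn dgbfr runhg rtzx
Hunk 5: at line 9 remove [gxkn,dgbfr] add [kom] -> 12 lines: qxr jdqyx ymifx lmz sswkg qbs ssgg dvflr ifyw kom runhg rtzx
Hunk 6: at line 3 remove [sswkg] add [jxurf,gozy] -> 13 lines: qxr jdqyx ymifx lmz jxurf gozy qbs ssgg dvflr ifyw kom runhg rtzx
Hunk 7: at line 10 remove [kom,runhg] add [kwsip,sjaml,pibil] -> 14 lines: qxr jdqyx ymifx lmz jxurf gozy qbs ssgg dvflr ifyw kwsip sjaml pibil rtzx
Final line count: 14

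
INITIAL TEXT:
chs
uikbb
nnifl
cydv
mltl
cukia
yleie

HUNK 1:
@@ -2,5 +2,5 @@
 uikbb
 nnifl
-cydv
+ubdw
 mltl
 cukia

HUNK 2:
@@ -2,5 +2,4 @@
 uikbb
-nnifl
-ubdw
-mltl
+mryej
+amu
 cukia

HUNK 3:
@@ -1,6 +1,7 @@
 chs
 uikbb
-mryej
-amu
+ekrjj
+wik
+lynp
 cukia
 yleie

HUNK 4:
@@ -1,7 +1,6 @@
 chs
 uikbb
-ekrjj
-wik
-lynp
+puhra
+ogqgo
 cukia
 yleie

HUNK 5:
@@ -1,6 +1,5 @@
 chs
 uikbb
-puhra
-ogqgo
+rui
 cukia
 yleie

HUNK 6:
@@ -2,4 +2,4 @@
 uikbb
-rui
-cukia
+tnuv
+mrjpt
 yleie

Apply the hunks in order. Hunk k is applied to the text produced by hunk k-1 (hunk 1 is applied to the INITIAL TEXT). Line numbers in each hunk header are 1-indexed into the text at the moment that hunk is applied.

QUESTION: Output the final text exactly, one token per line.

Answer: chs
uikbb
tnuv
mrjpt
yleie

Derivation:
Hunk 1: at line 2 remove [cydv] add [ubdw] -> 7 lines: chs uikbb nnifl ubdw mltl cukia yleie
Hunk 2: at line 2 remove [nnifl,ubdw,mltl] add [mryej,amu] -> 6 lines: chs uikbb mryej amu cukia yleie
Hunk 3: at line 1 remove [mryej,amu] add [ekrjj,wik,lynp] -> 7 lines: chs uikbb ekrjj wik lynp cukia yleie
Hunk 4: at line 1 remove [ekrjj,wik,lynp] add [puhra,ogqgo] -> 6 lines: chs uikbb puhra ogqgo cukia yleie
Hunk 5: at line 1 remove [puhra,ogqgo] add [rui] -> 5 lines: chs uikbb rui cukia yleie
Hunk 6: at line 2 remove [rui,cukia] add [tnuv,mrjpt] -> 5 lines: chs uikbb tnuv mrjpt yleie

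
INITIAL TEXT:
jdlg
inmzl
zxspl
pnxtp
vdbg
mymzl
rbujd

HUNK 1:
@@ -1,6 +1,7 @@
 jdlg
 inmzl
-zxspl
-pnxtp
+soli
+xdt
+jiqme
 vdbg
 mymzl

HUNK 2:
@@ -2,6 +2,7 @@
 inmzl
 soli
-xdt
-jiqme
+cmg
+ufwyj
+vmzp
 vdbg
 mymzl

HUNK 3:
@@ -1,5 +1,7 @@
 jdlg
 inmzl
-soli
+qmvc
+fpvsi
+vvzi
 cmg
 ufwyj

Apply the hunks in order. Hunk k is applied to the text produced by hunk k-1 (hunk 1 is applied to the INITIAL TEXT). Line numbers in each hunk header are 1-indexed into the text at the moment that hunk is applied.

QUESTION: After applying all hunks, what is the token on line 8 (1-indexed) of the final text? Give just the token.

Hunk 1: at line 1 remove [zxspl,pnxtp] add [soli,xdt,jiqme] -> 8 lines: jdlg inmzl soli xdt jiqme vdbg mymzl rbujd
Hunk 2: at line 2 remove [xdt,jiqme] add [cmg,ufwyj,vmzp] -> 9 lines: jdlg inmzl soli cmg ufwyj vmzp vdbg mymzl rbujd
Hunk 3: at line 1 remove [soli] add [qmvc,fpvsi,vvzi] -> 11 lines: jdlg inmzl qmvc fpvsi vvzi cmg ufwyj vmzp vdbg mymzl rbujd
Final line 8: vmzp

Answer: vmzp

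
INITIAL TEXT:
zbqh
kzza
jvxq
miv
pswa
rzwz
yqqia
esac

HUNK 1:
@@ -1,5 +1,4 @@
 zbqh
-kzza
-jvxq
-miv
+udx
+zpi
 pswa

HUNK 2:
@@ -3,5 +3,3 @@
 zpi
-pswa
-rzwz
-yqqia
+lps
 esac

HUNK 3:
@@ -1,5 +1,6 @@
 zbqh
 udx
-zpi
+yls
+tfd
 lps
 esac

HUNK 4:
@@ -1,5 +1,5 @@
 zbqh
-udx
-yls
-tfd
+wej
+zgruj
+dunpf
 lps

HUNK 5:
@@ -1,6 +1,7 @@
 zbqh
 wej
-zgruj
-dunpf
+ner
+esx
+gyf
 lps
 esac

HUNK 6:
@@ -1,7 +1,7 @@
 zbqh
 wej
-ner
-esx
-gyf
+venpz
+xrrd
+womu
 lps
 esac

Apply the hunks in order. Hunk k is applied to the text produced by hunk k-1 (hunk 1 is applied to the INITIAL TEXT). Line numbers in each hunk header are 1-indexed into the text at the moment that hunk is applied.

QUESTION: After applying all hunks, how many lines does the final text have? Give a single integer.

Answer: 7

Derivation:
Hunk 1: at line 1 remove [kzza,jvxq,miv] add [udx,zpi] -> 7 lines: zbqh udx zpi pswa rzwz yqqia esac
Hunk 2: at line 3 remove [pswa,rzwz,yqqia] add [lps] -> 5 lines: zbqh udx zpi lps esac
Hunk 3: at line 1 remove [zpi] add [yls,tfd] -> 6 lines: zbqh udx yls tfd lps esac
Hunk 4: at line 1 remove [udx,yls,tfd] add [wej,zgruj,dunpf] -> 6 lines: zbqh wej zgruj dunpf lps esac
Hunk 5: at line 1 remove [zgruj,dunpf] add [ner,esx,gyf] -> 7 lines: zbqh wej ner esx gyf lps esac
Hunk 6: at line 1 remove [ner,esx,gyf] add [venpz,xrrd,womu] -> 7 lines: zbqh wej venpz xrrd womu lps esac
Final line count: 7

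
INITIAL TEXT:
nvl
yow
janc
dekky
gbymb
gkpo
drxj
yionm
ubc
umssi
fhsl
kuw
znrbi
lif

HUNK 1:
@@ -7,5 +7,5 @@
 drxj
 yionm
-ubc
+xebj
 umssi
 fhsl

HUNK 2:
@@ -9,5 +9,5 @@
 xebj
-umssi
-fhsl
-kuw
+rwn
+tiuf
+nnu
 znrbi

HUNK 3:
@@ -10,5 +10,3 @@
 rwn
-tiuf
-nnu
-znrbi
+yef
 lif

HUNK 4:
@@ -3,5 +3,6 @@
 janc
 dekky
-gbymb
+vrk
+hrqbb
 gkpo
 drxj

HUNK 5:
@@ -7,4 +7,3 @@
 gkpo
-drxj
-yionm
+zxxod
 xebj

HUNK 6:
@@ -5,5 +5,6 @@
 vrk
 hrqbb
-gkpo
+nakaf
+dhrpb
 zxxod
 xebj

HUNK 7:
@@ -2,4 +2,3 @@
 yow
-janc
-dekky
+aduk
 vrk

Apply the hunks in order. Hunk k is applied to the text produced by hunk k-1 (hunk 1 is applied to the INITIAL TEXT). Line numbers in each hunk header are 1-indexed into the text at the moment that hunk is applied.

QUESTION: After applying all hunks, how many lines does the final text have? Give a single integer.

Answer: 12

Derivation:
Hunk 1: at line 7 remove [ubc] add [xebj] -> 14 lines: nvl yow janc dekky gbymb gkpo drxj yionm xebj umssi fhsl kuw znrbi lif
Hunk 2: at line 9 remove [umssi,fhsl,kuw] add [rwn,tiuf,nnu] -> 14 lines: nvl yow janc dekky gbymb gkpo drxj yionm xebj rwn tiuf nnu znrbi lif
Hunk 3: at line 10 remove [tiuf,nnu,znrbi] add [yef] -> 12 lines: nvl yow janc dekky gbymb gkpo drxj yionm xebj rwn yef lif
Hunk 4: at line 3 remove [gbymb] add [vrk,hrqbb] -> 13 lines: nvl yow janc dekky vrk hrqbb gkpo drxj yionm xebj rwn yef lif
Hunk 5: at line 7 remove [drxj,yionm] add [zxxod] -> 12 lines: nvl yow janc dekky vrk hrqbb gkpo zxxod xebj rwn yef lif
Hunk 6: at line 5 remove [gkpo] add [nakaf,dhrpb] -> 13 lines: nvl yow janc dekky vrk hrqbb nakaf dhrpb zxxod xebj rwn yef lif
Hunk 7: at line 2 remove [janc,dekky] add [aduk] -> 12 lines: nvl yow aduk vrk hrqbb nakaf dhrpb zxxod xebj rwn yef lif
Final line count: 12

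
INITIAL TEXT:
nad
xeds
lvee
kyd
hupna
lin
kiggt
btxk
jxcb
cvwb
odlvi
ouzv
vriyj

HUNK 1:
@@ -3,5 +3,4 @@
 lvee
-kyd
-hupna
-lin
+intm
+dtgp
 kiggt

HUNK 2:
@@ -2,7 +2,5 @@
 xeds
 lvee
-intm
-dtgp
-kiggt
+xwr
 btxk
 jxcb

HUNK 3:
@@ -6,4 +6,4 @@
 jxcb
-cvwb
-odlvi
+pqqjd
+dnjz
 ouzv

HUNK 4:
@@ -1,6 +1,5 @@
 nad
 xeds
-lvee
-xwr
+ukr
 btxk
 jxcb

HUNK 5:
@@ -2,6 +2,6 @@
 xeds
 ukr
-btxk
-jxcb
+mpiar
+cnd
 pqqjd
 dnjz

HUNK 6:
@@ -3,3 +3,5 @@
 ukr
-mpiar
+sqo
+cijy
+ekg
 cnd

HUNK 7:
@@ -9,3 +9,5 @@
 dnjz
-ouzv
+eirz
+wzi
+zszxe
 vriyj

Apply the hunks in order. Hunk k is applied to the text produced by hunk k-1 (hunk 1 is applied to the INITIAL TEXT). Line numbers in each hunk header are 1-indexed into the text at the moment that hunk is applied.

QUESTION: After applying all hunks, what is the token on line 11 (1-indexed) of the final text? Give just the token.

Hunk 1: at line 3 remove [kyd,hupna,lin] add [intm,dtgp] -> 12 lines: nad xeds lvee intm dtgp kiggt btxk jxcb cvwb odlvi ouzv vriyj
Hunk 2: at line 2 remove [intm,dtgp,kiggt] add [xwr] -> 10 lines: nad xeds lvee xwr btxk jxcb cvwb odlvi ouzv vriyj
Hunk 3: at line 6 remove [cvwb,odlvi] add [pqqjd,dnjz] -> 10 lines: nad xeds lvee xwr btxk jxcb pqqjd dnjz ouzv vriyj
Hunk 4: at line 1 remove [lvee,xwr] add [ukr] -> 9 lines: nad xeds ukr btxk jxcb pqqjd dnjz ouzv vriyj
Hunk 5: at line 2 remove [btxk,jxcb] add [mpiar,cnd] -> 9 lines: nad xeds ukr mpiar cnd pqqjd dnjz ouzv vriyj
Hunk 6: at line 3 remove [mpiar] add [sqo,cijy,ekg] -> 11 lines: nad xeds ukr sqo cijy ekg cnd pqqjd dnjz ouzv vriyj
Hunk 7: at line 9 remove [ouzv] add [eirz,wzi,zszxe] -> 13 lines: nad xeds ukr sqo cijy ekg cnd pqqjd dnjz eirz wzi zszxe vriyj
Final line 11: wzi

Answer: wzi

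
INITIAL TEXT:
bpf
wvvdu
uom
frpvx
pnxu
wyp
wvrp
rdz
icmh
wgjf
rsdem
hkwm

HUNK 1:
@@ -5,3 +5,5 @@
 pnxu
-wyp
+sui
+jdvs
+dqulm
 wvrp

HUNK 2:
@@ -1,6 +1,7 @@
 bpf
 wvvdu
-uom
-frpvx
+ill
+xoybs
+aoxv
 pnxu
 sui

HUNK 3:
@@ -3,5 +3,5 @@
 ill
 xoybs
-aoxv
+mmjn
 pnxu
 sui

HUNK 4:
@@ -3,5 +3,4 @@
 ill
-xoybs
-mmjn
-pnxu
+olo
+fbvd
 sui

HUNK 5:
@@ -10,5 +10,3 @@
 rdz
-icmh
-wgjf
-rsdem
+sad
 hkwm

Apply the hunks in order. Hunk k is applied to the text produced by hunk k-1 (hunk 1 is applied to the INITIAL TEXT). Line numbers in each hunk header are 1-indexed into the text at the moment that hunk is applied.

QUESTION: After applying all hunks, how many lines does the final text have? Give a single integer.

Answer: 12

Derivation:
Hunk 1: at line 5 remove [wyp] add [sui,jdvs,dqulm] -> 14 lines: bpf wvvdu uom frpvx pnxu sui jdvs dqulm wvrp rdz icmh wgjf rsdem hkwm
Hunk 2: at line 1 remove [uom,frpvx] add [ill,xoybs,aoxv] -> 15 lines: bpf wvvdu ill xoybs aoxv pnxu sui jdvs dqulm wvrp rdz icmh wgjf rsdem hkwm
Hunk 3: at line 3 remove [aoxv] add [mmjn] -> 15 lines: bpf wvvdu ill xoybs mmjn pnxu sui jdvs dqulm wvrp rdz icmh wgjf rsdem hkwm
Hunk 4: at line 3 remove [xoybs,mmjn,pnxu] add [olo,fbvd] -> 14 lines: bpf wvvdu ill olo fbvd sui jdvs dqulm wvrp rdz icmh wgjf rsdem hkwm
Hunk 5: at line 10 remove [icmh,wgjf,rsdem] add [sad] -> 12 lines: bpf wvvdu ill olo fbvd sui jdvs dqulm wvrp rdz sad hkwm
Final line count: 12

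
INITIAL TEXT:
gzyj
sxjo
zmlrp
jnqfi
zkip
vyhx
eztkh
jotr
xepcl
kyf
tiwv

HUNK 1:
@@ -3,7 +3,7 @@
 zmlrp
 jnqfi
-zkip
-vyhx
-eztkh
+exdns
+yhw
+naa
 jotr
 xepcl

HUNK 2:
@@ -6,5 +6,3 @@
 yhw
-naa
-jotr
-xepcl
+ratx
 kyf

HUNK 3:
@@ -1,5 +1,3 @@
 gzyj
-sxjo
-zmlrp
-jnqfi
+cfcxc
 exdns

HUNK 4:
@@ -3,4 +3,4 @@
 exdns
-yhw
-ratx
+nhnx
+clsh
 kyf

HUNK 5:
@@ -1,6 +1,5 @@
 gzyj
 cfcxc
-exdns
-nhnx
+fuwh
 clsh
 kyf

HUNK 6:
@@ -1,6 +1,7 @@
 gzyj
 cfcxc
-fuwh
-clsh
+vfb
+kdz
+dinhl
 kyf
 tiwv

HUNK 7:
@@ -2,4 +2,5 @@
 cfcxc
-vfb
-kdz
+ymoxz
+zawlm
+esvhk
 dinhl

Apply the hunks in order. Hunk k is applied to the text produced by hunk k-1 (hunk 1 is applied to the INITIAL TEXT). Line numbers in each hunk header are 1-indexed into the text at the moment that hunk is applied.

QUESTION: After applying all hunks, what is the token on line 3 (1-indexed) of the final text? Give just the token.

Hunk 1: at line 3 remove [zkip,vyhx,eztkh] add [exdns,yhw,naa] -> 11 lines: gzyj sxjo zmlrp jnqfi exdns yhw naa jotr xepcl kyf tiwv
Hunk 2: at line 6 remove [naa,jotr,xepcl] add [ratx] -> 9 lines: gzyj sxjo zmlrp jnqfi exdns yhw ratx kyf tiwv
Hunk 3: at line 1 remove [sxjo,zmlrp,jnqfi] add [cfcxc] -> 7 lines: gzyj cfcxc exdns yhw ratx kyf tiwv
Hunk 4: at line 3 remove [yhw,ratx] add [nhnx,clsh] -> 7 lines: gzyj cfcxc exdns nhnx clsh kyf tiwv
Hunk 5: at line 1 remove [exdns,nhnx] add [fuwh] -> 6 lines: gzyj cfcxc fuwh clsh kyf tiwv
Hunk 6: at line 1 remove [fuwh,clsh] add [vfb,kdz,dinhl] -> 7 lines: gzyj cfcxc vfb kdz dinhl kyf tiwv
Hunk 7: at line 2 remove [vfb,kdz] add [ymoxz,zawlm,esvhk] -> 8 lines: gzyj cfcxc ymoxz zawlm esvhk dinhl kyf tiwv
Final line 3: ymoxz

Answer: ymoxz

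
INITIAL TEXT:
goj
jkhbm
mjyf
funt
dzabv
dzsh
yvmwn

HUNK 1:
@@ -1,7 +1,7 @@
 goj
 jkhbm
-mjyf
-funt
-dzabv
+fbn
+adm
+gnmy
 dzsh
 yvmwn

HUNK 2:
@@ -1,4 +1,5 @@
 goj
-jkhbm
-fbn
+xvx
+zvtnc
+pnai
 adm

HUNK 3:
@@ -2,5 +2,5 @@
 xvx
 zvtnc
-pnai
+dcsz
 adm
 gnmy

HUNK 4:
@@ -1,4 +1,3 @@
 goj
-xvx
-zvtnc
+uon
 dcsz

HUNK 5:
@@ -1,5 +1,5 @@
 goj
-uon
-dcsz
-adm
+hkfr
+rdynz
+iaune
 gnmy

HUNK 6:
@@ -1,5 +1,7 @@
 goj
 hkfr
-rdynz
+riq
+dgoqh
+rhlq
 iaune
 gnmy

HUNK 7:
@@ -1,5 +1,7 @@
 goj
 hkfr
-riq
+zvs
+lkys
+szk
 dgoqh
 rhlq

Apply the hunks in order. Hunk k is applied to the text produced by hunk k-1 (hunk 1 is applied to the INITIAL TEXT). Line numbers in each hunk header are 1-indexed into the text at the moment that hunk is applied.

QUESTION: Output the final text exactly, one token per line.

Answer: goj
hkfr
zvs
lkys
szk
dgoqh
rhlq
iaune
gnmy
dzsh
yvmwn

Derivation:
Hunk 1: at line 1 remove [mjyf,funt,dzabv] add [fbn,adm,gnmy] -> 7 lines: goj jkhbm fbn adm gnmy dzsh yvmwn
Hunk 2: at line 1 remove [jkhbm,fbn] add [xvx,zvtnc,pnai] -> 8 lines: goj xvx zvtnc pnai adm gnmy dzsh yvmwn
Hunk 3: at line 2 remove [pnai] add [dcsz] -> 8 lines: goj xvx zvtnc dcsz adm gnmy dzsh yvmwn
Hunk 4: at line 1 remove [xvx,zvtnc] add [uon] -> 7 lines: goj uon dcsz adm gnmy dzsh yvmwn
Hunk 5: at line 1 remove [uon,dcsz,adm] add [hkfr,rdynz,iaune] -> 7 lines: goj hkfr rdynz iaune gnmy dzsh yvmwn
Hunk 6: at line 1 remove [rdynz] add [riq,dgoqh,rhlq] -> 9 lines: goj hkfr riq dgoqh rhlq iaune gnmy dzsh yvmwn
Hunk 7: at line 1 remove [riq] add [zvs,lkys,szk] -> 11 lines: goj hkfr zvs lkys szk dgoqh rhlq iaune gnmy dzsh yvmwn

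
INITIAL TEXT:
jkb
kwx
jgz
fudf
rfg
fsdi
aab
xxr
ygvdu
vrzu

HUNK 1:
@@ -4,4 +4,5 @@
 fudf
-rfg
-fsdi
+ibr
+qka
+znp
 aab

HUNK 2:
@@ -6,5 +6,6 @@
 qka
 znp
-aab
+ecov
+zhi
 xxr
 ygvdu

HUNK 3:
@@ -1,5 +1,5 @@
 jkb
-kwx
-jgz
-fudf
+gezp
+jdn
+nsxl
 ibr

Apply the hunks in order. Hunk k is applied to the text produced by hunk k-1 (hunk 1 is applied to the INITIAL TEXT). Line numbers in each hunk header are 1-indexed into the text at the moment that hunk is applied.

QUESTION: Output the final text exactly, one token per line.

Hunk 1: at line 4 remove [rfg,fsdi] add [ibr,qka,znp] -> 11 lines: jkb kwx jgz fudf ibr qka znp aab xxr ygvdu vrzu
Hunk 2: at line 6 remove [aab] add [ecov,zhi] -> 12 lines: jkb kwx jgz fudf ibr qka znp ecov zhi xxr ygvdu vrzu
Hunk 3: at line 1 remove [kwx,jgz,fudf] add [gezp,jdn,nsxl] -> 12 lines: jkb gezp jdn nsxl ibr qka znp ecov zhi xxr ygvdu vrzu

Answer: jkb
gezp
jdn
nsxl
ibr
qka
znp
ecov
zhi
xxr
ygvdu
vrzu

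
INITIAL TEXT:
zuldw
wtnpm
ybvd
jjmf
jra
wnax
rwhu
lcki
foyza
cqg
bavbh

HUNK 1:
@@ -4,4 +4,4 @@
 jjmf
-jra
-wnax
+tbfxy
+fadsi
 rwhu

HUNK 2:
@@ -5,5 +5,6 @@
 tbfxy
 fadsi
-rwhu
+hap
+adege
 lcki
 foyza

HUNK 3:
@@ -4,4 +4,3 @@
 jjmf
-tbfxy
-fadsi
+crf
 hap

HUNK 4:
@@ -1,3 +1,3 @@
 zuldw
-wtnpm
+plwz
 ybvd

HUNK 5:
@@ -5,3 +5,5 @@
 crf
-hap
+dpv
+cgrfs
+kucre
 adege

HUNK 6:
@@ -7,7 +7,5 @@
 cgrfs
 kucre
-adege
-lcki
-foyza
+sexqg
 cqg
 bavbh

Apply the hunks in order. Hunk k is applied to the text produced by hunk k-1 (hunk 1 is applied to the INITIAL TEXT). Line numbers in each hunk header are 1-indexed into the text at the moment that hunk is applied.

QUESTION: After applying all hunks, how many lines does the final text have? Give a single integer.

Hunk 1: at line 4 remove [jra,wnax] add [tbfxy,fadsi] -> 11 lines: zuldw wtnpm ybvd jjmf tbfxy fadsi rwhu lcki foyza cqg bavbh
Hunk 2: at line 5 remove [rwhu] add [hap,adege] -> 12 lines: zuldw wtnpm ybvd jjmf tbfxy fadsi hap adege lcki foyza cqg bavbh
Hunk 3: at line 4 remove [tbfxy,fadsi] add [crf] -> 11 lines: zuldw wtnpm ybvd jjmf crf hap adege lcki foyza cqg bavbh
Hunk 4: at line 1 remove [wtnpm] add [plwz] -> 11 lines: zuldw plwz ybvd jjmf crf hap adege lcki foyza cqg bavbh
Hunk 5: at line 5 remove [hap] add [dpv,cgrfs,kucre] -> 13 lines: zuldw plwz ybvd jjmf crf dpv cgrfs kucre adege lcki foyza cqg bavbh
Hunk 6: at line 7 remove [adege,lcki,foyza] add [sexqg] -> 11 lines: zuldw plwz ybvd jjmf crf dpv cgrfs kucre sexqg cqg bavbh
Final line count: 11

Answer: 11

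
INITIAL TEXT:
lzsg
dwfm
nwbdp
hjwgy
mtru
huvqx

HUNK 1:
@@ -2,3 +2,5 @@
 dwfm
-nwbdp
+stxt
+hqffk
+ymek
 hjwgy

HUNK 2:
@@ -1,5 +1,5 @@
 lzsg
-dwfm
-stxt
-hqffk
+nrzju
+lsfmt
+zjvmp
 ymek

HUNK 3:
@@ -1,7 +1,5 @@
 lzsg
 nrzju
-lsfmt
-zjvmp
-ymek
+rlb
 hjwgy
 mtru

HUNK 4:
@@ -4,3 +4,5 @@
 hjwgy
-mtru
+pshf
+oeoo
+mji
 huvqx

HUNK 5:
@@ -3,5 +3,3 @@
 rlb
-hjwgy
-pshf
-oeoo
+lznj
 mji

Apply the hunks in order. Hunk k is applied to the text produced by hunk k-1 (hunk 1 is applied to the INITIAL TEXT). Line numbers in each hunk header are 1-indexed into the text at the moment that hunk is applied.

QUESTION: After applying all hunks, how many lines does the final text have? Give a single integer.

Hunk 1: at line 2 remove [nwbdp] add [stxt,hqffk,ymek] -> 8 lines: lzsg dwfm stxt hqffk ymek hjwgy mtru huvqx
Hunk 2: at line 1 remove [dwfm,stxt,hqffk] add [nrzju,lsfmt,zjvmp] -> 8 lines: lzsg nrzju lsfmt zjvmp ymek hjwgy mtru huvqx
Hunk 3: at line 1 remove [lsfmt,zjvmp,ymek] add [rlb] -> 6 lines: lzsg nrzju rlb hjwgy mtru huvqx
Hunk 4: at line 4 remove [mtru] add [pshf,oeoo,mji] -> 8 lines: lzsg nrzju rlb hjwgy pshf oeoo mji huvqx
Hunk 5: at line 3 remove [hjwgy,pshf,oeoo] add [lznj] -> 6 lines: lzsg nrzju rlb lznj mji huvqx
Final line count: 6

Answer: 6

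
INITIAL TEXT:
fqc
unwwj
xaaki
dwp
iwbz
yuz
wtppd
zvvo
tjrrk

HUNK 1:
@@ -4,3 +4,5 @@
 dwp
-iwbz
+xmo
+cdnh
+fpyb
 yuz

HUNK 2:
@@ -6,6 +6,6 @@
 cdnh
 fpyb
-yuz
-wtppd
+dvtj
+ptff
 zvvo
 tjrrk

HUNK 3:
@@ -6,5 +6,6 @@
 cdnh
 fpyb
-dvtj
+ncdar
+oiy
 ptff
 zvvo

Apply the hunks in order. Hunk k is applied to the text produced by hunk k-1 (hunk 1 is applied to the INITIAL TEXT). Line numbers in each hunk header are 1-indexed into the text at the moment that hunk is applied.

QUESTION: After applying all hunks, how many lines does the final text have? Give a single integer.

Hunk 1: at line 4 remove [iwbz] add [xmo,cdnh,fpyb] -> 11 lines: fqc unwwj xaaki dwp xmo cdnh fpyb yuz wtppd zvvo tjrrk
Hunk 2: at line 6 remove [yuz,wtppd] add [dvtj,ptff] -> 11 lines: fqc unwwj xaaki dwp xmo cdnh fpyb dvtj ptff zvvo tjrrk
Hunk 3: at line 6 remove [dvtj] add [ncdar,oiy] -> 12 lines: fqc unwwj xaaki dwp xmo cdnh fpyb ncdar oiy ptff zvvo tjrrk
Final line count: 12

Answer: 12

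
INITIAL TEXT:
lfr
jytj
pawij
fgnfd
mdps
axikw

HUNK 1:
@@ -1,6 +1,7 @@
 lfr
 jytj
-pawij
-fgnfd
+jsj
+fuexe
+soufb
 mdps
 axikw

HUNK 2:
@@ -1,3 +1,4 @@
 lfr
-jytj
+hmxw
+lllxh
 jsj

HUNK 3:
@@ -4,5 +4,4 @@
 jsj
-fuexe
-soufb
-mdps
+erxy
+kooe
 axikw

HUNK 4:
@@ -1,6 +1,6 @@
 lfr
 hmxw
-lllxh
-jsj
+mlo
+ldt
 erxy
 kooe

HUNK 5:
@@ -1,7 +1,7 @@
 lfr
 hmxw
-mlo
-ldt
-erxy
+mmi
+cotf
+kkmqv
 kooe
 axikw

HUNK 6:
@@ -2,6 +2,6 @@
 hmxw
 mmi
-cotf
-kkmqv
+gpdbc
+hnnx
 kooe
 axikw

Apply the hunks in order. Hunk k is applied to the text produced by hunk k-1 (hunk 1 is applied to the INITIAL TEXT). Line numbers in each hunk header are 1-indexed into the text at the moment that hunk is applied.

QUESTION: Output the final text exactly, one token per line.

Answer: lfr
hmxw
mmi
gpdbc
hnnx
kooe
axikw

Derivation:
Hunk 1: at line 1 remove [pawij,fgnfd] add [jsj,fuexe,soufb] -> 7 lines: lfr jytj jsj fuexe soufb mdps axikw
Hunk 2: at line 1 remove [jytj] add [hmxw,lllxh] -> 8 lines: lfr hmxw lllxh jsj fuexe soufb mdps axikw
Hunk 3: at line 4 remove [fuexe,soufb,mdps] add [erxy,kooe] -> 7 lines: lfr hmxw lllxh jsj erxy kooe axikw
Hunk 4: at line 1 remove [lllxh,jsj] add [mlo,ldt] -> 7 lines: lfr hmxw mlo ldt erxy kooe axikw
Hunk 5: at line 1 remove [mlo,ldt,erxy] add [mmi,cotf,kkmqv] -> 7 lines: lfr hmxw mmi cotf kkmqv kooe axikw
Hunk 6: at line 2 remove [cotf,kkmqv] add [gpdbc,hnnx] -> 7 lines: lfr hmxw mmi gpdbc hnnx kooe axikw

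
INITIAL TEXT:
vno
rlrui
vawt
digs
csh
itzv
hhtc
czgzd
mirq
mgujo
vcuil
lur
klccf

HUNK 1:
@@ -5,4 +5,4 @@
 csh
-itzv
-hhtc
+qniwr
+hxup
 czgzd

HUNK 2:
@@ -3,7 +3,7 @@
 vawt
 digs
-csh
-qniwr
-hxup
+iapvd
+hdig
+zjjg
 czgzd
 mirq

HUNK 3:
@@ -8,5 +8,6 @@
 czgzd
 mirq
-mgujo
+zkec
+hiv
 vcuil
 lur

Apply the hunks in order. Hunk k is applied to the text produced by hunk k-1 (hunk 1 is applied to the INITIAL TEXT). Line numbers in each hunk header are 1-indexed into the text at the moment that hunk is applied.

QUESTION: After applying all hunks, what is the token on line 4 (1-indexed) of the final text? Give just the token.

Answer: digs

Derivation:
Hunk 1: at line 5 remove [itzv,hhtc] add [qniwr,hxup] -> 13 lines: vno rlrui vawt digs csh qniwr hxup czgzd mirq mgujo vcuil lur klccf
Hunk 2: at line 3 remove [csh,qniwr,hxup] add [iapvd,hdig,zjjg] -> 13 lines: vno rlrui vawt digs iapvd hdig zjjg czgzd mirq mgujo vcuil lur klccf
Hunk 3: at line 8 remove [mgujo] add [zkec,hiv] -> 14 lines: vno rlrui vawt digs iapvd hdig zjjg czgzd mirq zkec hiv vcuil lur klccf
Final line 4: digs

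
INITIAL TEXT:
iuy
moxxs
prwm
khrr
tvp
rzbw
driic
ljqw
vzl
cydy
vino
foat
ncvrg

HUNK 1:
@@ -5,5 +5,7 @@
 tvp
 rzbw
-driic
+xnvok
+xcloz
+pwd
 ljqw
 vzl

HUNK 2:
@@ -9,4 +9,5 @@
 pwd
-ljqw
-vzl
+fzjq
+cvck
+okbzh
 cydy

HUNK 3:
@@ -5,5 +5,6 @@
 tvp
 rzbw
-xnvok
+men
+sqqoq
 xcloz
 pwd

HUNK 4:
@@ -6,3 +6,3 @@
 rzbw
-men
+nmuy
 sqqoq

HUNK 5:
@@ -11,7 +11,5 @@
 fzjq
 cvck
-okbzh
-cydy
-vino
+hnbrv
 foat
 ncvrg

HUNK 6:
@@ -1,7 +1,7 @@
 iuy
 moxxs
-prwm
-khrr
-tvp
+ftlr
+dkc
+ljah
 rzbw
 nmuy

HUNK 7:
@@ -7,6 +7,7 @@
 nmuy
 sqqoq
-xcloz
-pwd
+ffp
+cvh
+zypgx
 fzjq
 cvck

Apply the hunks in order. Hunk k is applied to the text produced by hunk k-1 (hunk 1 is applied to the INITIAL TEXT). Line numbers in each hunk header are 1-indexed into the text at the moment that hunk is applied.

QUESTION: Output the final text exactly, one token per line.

Hunk 1: at line 5 remove [driic] add [xnvok,xcloz,pwd] -> 15 lines: iuy moxxs prwm khrr tvp rzbw xnvok xcloz pwd ljqw vzl cydy vino foat ncvrg
Hunk 2: at line 9 remove [ljqw,vzl] add [fzjq,cvck,okbzh] -> 16 lines: iuy moxxs prwm khrr tvp rzbw xnvok xcloz pwd fzjq cvck okbzh cydy vino foat ncvrg
Hunk 3: at line 5 remove [xnvok] add [men,sqqoq] -> 17 lines: iuy moxxs prwm khrr tvp rzbw men sqqoq xcloz pwd fzjq cvck okbzh cydy vino foat ncvrg
Hunk 4: at line 6 remove [men] add [nmuy] -> 17 lines: iuy moxxs prwm khrr tvp rzbw nmuy sqqoq xcloz pwd fzjq cvck okbzh cydy vino foat ncvrg
Hunk 5: at line 11 remove [okbzh,cydy,vino] add [hnbrv] -> 15 lines: iuy moxxs prwm khrr tvp rzbw nmuy sqqoq xcloz pwd fzjq cvck hnbrv foat ncvrg
Hunk 6: at line 1 remove [prwm,khrr,tvp] add [ftlr,dkc,ljah] -> 15 lines: iuy moxxs ftlr dkc ljah rzbw nmuy sqqoq xcloz pwd fzjq cvck hnbrv foat ncvrg
Hunk 7: at line 7 remove [xcloz,pwd] add [ffp,cvh,zypgx] -> 16 lines: iuy moxxs ftlr dkc ljah rzbw nmuy sqqoq ffp cvh zypgx fzjq cvck hnbrv foat ncvrg

Answer: iuy
moxxs
ftlr
dkc
ljah
rzbw
nmuy
sqqoq
ffp
cvh
zypgx
fzjq
cvck
hnbrv
foat
ncvrg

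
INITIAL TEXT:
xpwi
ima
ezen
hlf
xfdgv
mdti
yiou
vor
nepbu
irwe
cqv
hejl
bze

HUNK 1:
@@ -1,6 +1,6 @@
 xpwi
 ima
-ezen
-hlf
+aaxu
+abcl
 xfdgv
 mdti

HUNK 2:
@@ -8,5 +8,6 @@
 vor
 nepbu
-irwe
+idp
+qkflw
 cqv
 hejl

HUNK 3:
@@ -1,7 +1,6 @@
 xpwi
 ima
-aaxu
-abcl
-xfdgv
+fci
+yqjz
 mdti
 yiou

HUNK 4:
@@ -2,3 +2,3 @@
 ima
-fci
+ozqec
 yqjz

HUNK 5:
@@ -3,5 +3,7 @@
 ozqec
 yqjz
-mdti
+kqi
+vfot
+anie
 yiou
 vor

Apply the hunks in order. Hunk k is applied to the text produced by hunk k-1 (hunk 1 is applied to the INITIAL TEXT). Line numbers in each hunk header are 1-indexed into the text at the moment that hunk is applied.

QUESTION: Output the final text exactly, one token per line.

Hunk 1: at line 1 remove [ezen,hlf] add [aaxu,abcl] -> 13 lines: xpwi ima aaxu abcl xfdgv mdti yiou vor nepbu irwe cqv hejl bze
Hunk 2: at line 8 remove [irwe] add [idp,qkflw] -> 14 lines: xpwi ima aaxu abcl xfdgv mdti yiou vor nepbu idp qkflw cqv hejl bze
Hunk 3: at line 1 remove [aaxu,abcl,xfdgv] add [fci,yqjz] -> 13 lines: xpwi ima fci yqjz mdti yiou vor nepbu idp qkflw cqv hejl bze
Hunk 4: at line 2 remove [fci] add [ozqec] -> 13 lines: xpwi ima ozqec yqjz mdti yiou vor nepbu idp qkflw cqv hejl bze
Hunk 5: at line 3 remove [mdti] add [kqi,vfot,anie] -> 15 lines: xpwi ima ozqec yqjz kqi vfot anie yiou vor nepbu idp qkflw cqv hejl bze

Answer: xpwi
ima
ozqec
yqjz
kqi
vfot
anie
yiou
vor
nepbu
idp
qkflw
cqv
hejl
bze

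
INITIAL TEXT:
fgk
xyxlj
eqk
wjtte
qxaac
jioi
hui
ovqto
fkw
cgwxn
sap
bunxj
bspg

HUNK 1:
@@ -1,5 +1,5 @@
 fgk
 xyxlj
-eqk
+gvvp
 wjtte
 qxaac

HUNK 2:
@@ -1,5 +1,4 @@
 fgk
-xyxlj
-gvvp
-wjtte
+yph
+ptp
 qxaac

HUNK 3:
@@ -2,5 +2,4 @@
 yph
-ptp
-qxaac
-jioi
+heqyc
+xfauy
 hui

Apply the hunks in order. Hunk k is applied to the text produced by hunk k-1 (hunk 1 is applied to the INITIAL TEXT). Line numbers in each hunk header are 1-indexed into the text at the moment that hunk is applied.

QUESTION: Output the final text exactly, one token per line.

Hunk 1: at line 1 remove [eqk] add [gvvp] -> 13 lines: fgk xyxlj gvvp wjtte qxaac jioi hui ovqto fkw cgwxn sap bunxj bspg
Hunk 2: at line 1 remove [xyxlj,gvvp,wjtte] add [yph,ptp] -> 12 lines: fgk yph ptp qxaac jioi hui ovqto fkw cgwxn sap bunxj bspg
Hunk 3: at line 2 remove [ptp,qxaac,jioi] add [heqyc,xfauy] -> 11 lines: fgk yph heqyc xfauy hui ovqto fkw cgwxn sap bunxj bspg

Answer: fgk
yph
heqyc
xfauy
hui
ovqto
fkw
cgwxn
sap
bunxj
bspg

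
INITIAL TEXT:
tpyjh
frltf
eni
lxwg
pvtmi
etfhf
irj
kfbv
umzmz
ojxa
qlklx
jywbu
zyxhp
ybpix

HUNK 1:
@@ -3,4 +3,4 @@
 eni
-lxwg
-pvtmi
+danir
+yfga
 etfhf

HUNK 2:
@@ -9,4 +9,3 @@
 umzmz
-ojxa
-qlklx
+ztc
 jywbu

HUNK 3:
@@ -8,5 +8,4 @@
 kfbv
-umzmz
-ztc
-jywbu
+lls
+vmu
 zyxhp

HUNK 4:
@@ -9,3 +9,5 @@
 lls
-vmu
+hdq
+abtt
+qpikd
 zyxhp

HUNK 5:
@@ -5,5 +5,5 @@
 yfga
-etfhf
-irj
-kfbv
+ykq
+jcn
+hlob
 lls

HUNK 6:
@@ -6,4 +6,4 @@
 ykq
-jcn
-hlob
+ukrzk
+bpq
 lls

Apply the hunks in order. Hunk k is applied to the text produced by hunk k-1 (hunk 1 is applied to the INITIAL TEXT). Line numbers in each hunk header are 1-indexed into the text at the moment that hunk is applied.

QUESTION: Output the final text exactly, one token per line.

Hunk 1: at line 3 remove [lxwg,pvtmi] add [danir,yfga] -> 14 lines: tpyjh frltf eni danir yfga etfhf irj kfbv umzmz ojxa qlklx jywbu zyxhp ybpix
Hunk 2: at line 9 remove [ojxa,qlklx] add [ztc] -> 13 lines: tpyjh frltf eni danir yfga etfhf irj kfbv umzmz ztc jywbu zyxhp ybpix
Hunk 3: at line 8 remove [umzmz,ztc,jywbu] add [lls,vmu] -> 12 lines: tpyjh frltf eni danir yfga etfhf irj kfbv lls vmu zyxhp ybpix
Hunk 4: at line 9 remove [vmu] add [hdq,abtt,qpikd] -> 14 lines: tpyjh frltf eni danir yfga etfhf irj kfbv lls hdq abtt qpikd zyxhp ybpix
Hunk 5: at line 5 remove [etfhf,irj,kfbv] add [ykq,jcn,hlob] -> 14 lines: tpyjh frltf eni danir yfga ykq jcn hlob lls hdq abtt qpikd zyxhp ybpix
Hunk 6: at line 6 remove [jcn,hlob] add [ukrzk,bpq] -> 14 lines: tpyjh frltf eni danir yfga ykq ukrzk bpq lls hdq abtt qpikd zyxhp ybpix

Answer: tpyjh
frltf
eni
danir
yfga
ykq
ukrzk
bpq
lls
hdq
abtt
qpikd
zyxhp
ybpix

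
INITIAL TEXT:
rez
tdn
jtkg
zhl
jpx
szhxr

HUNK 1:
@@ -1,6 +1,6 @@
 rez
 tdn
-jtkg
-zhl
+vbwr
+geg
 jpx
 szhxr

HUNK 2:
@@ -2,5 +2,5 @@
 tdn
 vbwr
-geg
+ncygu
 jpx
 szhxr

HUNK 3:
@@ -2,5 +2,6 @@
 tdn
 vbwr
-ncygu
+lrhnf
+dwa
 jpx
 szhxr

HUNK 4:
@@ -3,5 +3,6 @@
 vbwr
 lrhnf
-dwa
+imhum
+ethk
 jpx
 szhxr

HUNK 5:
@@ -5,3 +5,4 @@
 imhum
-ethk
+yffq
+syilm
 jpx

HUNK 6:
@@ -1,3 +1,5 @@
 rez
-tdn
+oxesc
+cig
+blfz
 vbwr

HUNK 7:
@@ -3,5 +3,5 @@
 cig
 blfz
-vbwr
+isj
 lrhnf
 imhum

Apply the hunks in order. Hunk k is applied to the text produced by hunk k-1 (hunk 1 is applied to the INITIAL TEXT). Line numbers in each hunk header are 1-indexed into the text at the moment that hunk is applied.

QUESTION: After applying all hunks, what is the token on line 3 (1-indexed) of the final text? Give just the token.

Hunk 1: at line 1 remove [jtkg,zhl] add [vbwr,geg] -> 6 lines: rez tdn vbwr geg jpx szhxr
Hunk 2: at line 2 remove [geg] add [ncygu] -> 6 lines: rez tdn vbwr ncygu jpx szhxr
Hunk 3: at line 2 remove [ncygu] add [lrhnf,dwa] -> 7 lines: rez tdn vbwr lrhnf dwa jpx szhxr
Hunk 4: at line 3 remove [dwa] add [imhum,ethk] -> 8 lines: rez tdn vbwr lrhnf imhum ethk jpx szhxr
Hunk 5: at line 5 remove [ethk] add [yffq,syilm] -> 9 lines: rez tdn vbwr lrhnf imhum yffq syilm jpx szhxr
Hunk 6: at line 1 remove [tdn] add [oxesc,cig,blfz] -> 11 lines: rez oxesc cig blfz vbwr lrhnf imhum yffq syilm jpx szhxr
Hunk 7: at line 3 remove [vbwr] add [isj] -> 11 lines: rez oxesc cig blfz isj lrhnf imhum yffq syilm jpx szhxr
Final line 3: cig

Answer: cig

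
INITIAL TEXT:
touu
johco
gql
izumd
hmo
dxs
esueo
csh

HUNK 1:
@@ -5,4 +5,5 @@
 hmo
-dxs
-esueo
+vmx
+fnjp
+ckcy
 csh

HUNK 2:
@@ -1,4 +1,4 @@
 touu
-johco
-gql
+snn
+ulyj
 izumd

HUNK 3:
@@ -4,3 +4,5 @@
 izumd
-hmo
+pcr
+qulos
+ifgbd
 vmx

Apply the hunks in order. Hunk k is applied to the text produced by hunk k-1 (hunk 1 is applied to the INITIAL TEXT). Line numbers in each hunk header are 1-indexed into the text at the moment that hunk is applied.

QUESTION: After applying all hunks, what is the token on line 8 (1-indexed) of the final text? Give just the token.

Answer: vmx

Derivation:
Hunk 1: at line 5 remove [dxs,esueo] add [vmx,fnjp,ckcy] -> 9 lines: touu johco gql izumd hmo vmx fnjp ckcy csh
Hunk 2: at line 1 remove [johco,gql] add [snn,ulyj] -> 9 lines: touu snn ulyj izumd hmo vmx fnjp ckcy csh
Hunk 3: at line 4 remove [hmo] add [pcr,qulos,ifgbd] -> 11 lines: touu snn ulyj izumd pcr qulos ifgbd vmx fnjp ckcy csh
Final line 8: vmx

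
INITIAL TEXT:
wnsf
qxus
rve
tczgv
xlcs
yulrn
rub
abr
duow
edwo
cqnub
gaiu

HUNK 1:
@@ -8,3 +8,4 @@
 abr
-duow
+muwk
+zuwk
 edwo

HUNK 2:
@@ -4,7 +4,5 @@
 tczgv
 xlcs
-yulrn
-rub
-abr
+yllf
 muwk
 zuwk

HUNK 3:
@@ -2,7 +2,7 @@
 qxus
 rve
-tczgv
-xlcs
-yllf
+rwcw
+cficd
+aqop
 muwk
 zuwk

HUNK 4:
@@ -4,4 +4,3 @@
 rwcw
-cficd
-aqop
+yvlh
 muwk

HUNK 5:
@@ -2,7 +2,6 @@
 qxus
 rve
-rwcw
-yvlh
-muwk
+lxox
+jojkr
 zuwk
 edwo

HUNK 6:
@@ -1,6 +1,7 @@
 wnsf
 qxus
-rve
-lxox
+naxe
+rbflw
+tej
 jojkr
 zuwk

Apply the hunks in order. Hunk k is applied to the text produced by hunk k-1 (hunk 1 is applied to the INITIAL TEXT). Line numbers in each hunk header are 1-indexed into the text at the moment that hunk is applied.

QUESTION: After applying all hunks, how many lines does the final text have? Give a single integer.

Hunk 1: at line 8 remove [duow] add [muwk,zuwk] -> 13 lines: wnsf qxus rve tczgv xlcs yulrn rub abr muwk zuwk edwo cqnub gaiu
Hunk 2: at line 4 remove [yulrn,rub,abr] add [yllf] -> 11 lines: wnsf qxus rve tczgv xlcs yllf muwk zuwk edwo cqnub gaiu
Hunk 3: at line 2 remove [tczgv,xlcs,yllf] add [rwcw,cficd,aqop] -> 11 lines: wnsf qxus rve rwcw cficd aqop muwk zuwk edwo cqnub gaiu
Hunk 4: at line 4 remove [cficd,aqop] add [yvlh] -> 10 lines: wnsf qxus rve rwcw yvlh muwk zuwk edwo cqnub gaiu
Hunk 5: at line 2 remove [rwcw,yvlh,muwk] add [lxox,jojkr] -> 9 lines: wnsf qxus rve lxox jojkr zuwk edwo cqnub gaiu
Hunk 6: at line 1 remove [rve,lxox] add [naxe,rbflw,tej] -> 10 lines: wnsf qxus naxe rbflw tej jojkr zuwk edwo cqnub gaiu
Final line count: 10

Answer: 10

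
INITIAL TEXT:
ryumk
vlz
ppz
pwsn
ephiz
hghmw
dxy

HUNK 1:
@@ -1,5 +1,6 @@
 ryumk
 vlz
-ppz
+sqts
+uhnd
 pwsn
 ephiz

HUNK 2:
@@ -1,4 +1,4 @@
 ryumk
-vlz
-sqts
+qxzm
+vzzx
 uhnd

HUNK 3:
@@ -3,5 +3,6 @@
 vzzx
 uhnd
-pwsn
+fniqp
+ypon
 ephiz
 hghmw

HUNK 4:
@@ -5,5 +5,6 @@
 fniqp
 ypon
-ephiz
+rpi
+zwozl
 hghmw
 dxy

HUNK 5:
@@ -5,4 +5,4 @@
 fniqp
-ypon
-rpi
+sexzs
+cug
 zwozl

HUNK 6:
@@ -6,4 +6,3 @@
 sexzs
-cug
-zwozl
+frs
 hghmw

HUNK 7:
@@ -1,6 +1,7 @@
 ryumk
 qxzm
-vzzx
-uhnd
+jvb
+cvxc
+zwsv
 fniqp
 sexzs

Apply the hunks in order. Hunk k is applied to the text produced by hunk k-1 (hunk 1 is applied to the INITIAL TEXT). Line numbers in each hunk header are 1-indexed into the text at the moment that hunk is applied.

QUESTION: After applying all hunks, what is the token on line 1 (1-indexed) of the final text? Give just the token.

Answer: ryumk

Derivation:
Hunk 1: at line 1 remove [ppz] add [sqts,uhnd] -> 8 lines: ryumk vlz sqts uhnd pwsn ephiz hghmw dxy
Hunk 2: at line 1 remove [vlz,sqts] add [qxzm,vzzx] -> 8 lines: ryumk qxzm vzzx uhnd pwsn ephiz hghmw dxy
Hunk 3: at line 3 remove [pwsn] add [fniqp,ypon] -> 9 lines: ryumk qxzm vzzx uhnd fniqp ypon ephiz hghmw dxy
Hunk 4: at line 5 remove [ephiz] add [rpi,zwozl] -> 10 lines: ryumk qxzm vzzx uhnd fniqp ypon rpi zwozl hghmw dxy
Hunk 5: at line 5 remove [ypon,rpi] add [sexzs,cug] -> 10 lines: ryumk qxzm vzzx uhnd fniqp sexzs cug zwozl hghmw dxy
Hunk 6: at line 6 remove [cug,zwozl] add [frs] -> 9 lines: ryumk qxzm vzzx uhnd fniqp sexzs frs hghmw dxy
Hunk 7: at line 1 remove [vzzx,uhnd] add [jvb,cvxc,zwsv] -> 10 lines: ryumk qxzm jvb cvxc zwsv fniqp sexzs frs hghmw dxy
Final line 1: ryumk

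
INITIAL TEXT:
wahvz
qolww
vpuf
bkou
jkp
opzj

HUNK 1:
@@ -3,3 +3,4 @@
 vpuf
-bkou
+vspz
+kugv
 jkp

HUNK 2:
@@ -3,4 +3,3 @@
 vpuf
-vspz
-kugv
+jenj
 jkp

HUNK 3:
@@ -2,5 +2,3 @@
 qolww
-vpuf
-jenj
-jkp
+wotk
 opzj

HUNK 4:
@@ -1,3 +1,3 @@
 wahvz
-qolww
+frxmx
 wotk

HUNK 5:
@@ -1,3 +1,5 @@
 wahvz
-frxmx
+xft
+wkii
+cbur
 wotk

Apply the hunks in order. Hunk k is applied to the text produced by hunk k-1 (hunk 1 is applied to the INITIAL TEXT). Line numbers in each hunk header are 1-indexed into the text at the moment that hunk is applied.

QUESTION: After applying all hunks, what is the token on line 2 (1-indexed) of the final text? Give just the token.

Answer: xft

Derivation:
Hunk 1: at line 3 remove [bkou] add [vspz,kugv] -> 7 lines: wahvz qolww vpuf vspz kugv jkp opzj
Hunk 2: at line 3 remove [vspz,kugv] add [jenj] -> 6 lines: wahvz qolww vpuf jenj jkp opzj
Hunk 3: at line 2 remove [vpuf,jenj,jkp] add [wotk] -> 4 lines: wahvz qolww wotk opzj
Hunk 4: at line 1 remove [qolww] add [frxmx] -> 4 lines: wahvz frxmx wotk opzj
Hunk 5: at line 1 remove [frxmx] add [xft,wkii,cbur] -> 6 lines: wahvz xft wkii cbur wotk opzj
Final line 2: xft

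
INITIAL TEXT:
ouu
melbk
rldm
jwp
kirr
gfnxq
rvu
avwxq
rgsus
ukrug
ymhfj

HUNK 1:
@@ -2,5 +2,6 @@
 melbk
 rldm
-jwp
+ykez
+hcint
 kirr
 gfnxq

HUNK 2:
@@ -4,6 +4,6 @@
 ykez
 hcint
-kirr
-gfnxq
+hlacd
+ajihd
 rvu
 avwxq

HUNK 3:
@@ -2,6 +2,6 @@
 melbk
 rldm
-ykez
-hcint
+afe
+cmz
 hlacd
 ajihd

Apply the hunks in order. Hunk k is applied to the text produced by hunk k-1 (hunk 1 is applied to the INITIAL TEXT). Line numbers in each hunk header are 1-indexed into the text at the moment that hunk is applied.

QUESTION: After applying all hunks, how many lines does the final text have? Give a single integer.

Answer: 12

Derivation:
Hunk 1: at line 2 remove [jwp] add [ykez,hcint] -> 12 lines: ouu melbk rldm ykez hcint kirr gfnxq rvu avwxq rgsus ukrug ymhfj
Hunk 2: at line 4 remove [kirr,gfnxq] add [hlacd,ajihd] -> 12 lines: ouu melbk rldm ykez hcint hlacd ajihd rvu avwxq rgsus ukrug ymhfj
Hunk 3: at line 2 remove [ykez,hcint] add [afe,cmz] -> 12 lines: ouu melbk rldm afe cmz hlacd ajihd rvu avwxq rgsus ukrug ymhfj
Final line count: 12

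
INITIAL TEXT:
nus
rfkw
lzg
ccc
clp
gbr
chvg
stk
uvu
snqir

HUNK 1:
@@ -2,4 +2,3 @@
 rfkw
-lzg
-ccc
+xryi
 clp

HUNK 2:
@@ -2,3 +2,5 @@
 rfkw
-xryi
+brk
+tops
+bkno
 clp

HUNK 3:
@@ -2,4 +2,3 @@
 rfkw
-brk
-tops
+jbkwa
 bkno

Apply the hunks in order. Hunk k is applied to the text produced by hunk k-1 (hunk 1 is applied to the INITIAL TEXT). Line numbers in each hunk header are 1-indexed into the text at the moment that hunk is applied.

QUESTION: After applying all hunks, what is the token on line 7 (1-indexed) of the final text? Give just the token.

Answer: chvg

Derivation:
Hunk 1: at line 2 remove [lzg,ccc] add [xryi] -> 9 lines: nus rfkw xryi clp gbr chvg stk uvu snqir
Hunk 2: at line 2 remove [xryi] add [brk,tops,bkno] -> 11 lines: nus rfkw brk tops bkno clp gbr chvg stk uvu snqir
Hunk 3: at line 2 remove [brk,tops] add [jbkwa] -> 10 lines: nus rfkw jbkwa bkno clp gbr chvg stk uvu snqir
Final line 7: chvg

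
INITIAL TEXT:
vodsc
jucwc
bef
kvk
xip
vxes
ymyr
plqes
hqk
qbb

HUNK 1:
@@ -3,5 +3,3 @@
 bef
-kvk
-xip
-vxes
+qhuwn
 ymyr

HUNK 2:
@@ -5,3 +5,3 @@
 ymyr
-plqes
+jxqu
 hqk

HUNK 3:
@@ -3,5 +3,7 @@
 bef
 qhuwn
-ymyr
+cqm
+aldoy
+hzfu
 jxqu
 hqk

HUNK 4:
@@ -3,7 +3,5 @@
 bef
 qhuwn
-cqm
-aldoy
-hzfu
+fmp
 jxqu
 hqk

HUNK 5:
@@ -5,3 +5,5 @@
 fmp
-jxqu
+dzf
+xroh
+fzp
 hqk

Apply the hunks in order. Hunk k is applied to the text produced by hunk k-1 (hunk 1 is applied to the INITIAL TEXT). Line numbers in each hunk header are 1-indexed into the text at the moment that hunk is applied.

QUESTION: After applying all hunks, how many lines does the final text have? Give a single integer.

Hunk 1: at line 3 remove [kvk,xip,vxes] add [qhuwn] -> 8 lines: vodsc jucwc bef qhuwn ymyr plqes hqk qbb
Hunk 2: at line 5 remove [plqes] add [jxqu] -> 8 lines: vodsc jucwc bef qhuwn ymyr jxqu hqk qbb
Hunk 3: at line 3 remove [ymyr] add [cqm,aldoy,hzfu] -> 10 lines: vodsc jucwc bef qhuwn cqm aldoy hzfu jxqu hqk qbb
Hunk 4: at line 3 remove [cqm,aldoy,hzfu] add [fmp] -> 8 lines: vodsc jucwc bef qhuwn fmp jxqu hqk qbb
Hunk 5: at line 5 remove [jxqu] add [dzf,xroh,fzp] -> 10 lines: vodsc jucwc bef qhuwn fmp dzf xroh fzp hqk qbb
Final line count: 10

Answer: 10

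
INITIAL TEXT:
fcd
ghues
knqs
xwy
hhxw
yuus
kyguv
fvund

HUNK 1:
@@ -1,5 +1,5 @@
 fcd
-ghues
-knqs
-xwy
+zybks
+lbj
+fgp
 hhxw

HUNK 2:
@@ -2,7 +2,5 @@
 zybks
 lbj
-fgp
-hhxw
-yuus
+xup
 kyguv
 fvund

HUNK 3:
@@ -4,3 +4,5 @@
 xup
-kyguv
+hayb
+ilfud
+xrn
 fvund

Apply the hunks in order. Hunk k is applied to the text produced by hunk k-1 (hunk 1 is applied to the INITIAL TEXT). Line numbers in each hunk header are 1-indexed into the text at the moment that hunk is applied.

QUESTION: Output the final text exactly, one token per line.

Hunk 1: at line 1 remove [ghues,knqs,xwy] add [zybks,lbj,fgp] -> 8 lines: fcd zybks lbj fgp hhxw yuus kyguv fvund
Hunk 2: at line 2 remove [fgp,hhxw,yuus] add [xup] -> 6 lines: fcd zybks lbj xup kyguv fvund
Hunk 3: at line 4 remove [kyguv] add [hayb,ilfud,xrn] -> 8 lines: fcd zybks lbj xup hayb ilfud xrn fvund

Answer: fcd
zybks
lbj
xup
hayb
ilfud
xrn
fvund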